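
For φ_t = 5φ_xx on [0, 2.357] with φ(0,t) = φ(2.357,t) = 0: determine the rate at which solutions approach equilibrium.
Eigenvalues: λₙ = 5n²π²/2.357².
First three modes:
  n=1: λ₁ = 5π²/2.357² ≈ 8.883
  n=2: λ₂ = 20π²/2.357² ≈ 35.531 (4× faster decay)
  n=3: λ₃ = 45π²/2.357² ≈ 79.945 (9× faster decay)
As t → ∞, higher modes decay exponentially faster. The n=1 mode dominates: φ ~ c₁ sin(πx/2.357) e^{-λ₁t}.
Decay rate: λ₁ = 5π²/2.357² ≈ 8.883.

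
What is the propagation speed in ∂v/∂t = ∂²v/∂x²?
Infinite. The heat equation is parabolic, not hyperbolic, so disturbances propagate instantly.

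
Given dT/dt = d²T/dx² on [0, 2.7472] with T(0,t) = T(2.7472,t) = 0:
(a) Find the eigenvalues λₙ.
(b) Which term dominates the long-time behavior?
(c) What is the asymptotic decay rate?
Eigenvalues: λₙ = n²π²/2.7472².
First three modes:
  n=1: λ₁ = π²/2.7472² ≈ 1.308
  n=2: λ₂ = 4π²/2.7472² ≈ 5.231 (4× faster decay)
  n=3: λ₃ = 9π²/2.7472² ≈ 11.77 (9× faster decay)
As t → ∞, higher modes decay exponentially faster. The n=1 mode dominates: T ~ c₁ sin(πx/2.7472) e^{-λ₁t}.
Decay rate: λ₁ = π²/2.7472² ≈ 1.308.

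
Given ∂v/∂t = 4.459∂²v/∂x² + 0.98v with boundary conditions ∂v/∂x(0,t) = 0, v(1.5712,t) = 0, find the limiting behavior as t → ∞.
v → 0. Diffusion dominates reaction (r=0.98 < κπ²/(4L²)≈4.46); solution decays.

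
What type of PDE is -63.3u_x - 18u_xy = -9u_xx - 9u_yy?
Rewriting in standard form: 9u_xx - 18u_xy + 9u_yy - 63.3u_x = 0. With A = 9, B = -18, C = 9, the discriminant is 0. This is a parabolic PDE.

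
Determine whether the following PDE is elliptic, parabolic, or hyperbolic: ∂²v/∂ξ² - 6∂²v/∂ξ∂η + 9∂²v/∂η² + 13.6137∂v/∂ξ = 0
Coefficients: A = 1, B = -6, C = 9. B² - 4AC = 0, which is zero, so the equation is parabolic.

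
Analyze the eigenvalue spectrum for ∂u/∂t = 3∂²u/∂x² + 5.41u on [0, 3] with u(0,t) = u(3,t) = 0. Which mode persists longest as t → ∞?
Eigenvalues: λₙ = 3n²π²/3² - 5.41.
First three modes:
  n=1: λ₁ = 3π²/3² - 5.41 ≈ -2.12
  n=2: λ₂ = 12π²/3² - 5.41 ≈ 7.749
  n=3: λ₃ = 27π²/3² - 5.41 ≈ 24.199
Since 3π²/3² ≈ 3.29 < 5.41, λ₁ < 0.
The n=1 mode grows fastest (−λₙ is largest for n=1) → dominates.
Asymptotic: u ~ c₁ sin(πx/3) e^{2.12t} (exponential growth at rate −λ₁ ≈ 2.12).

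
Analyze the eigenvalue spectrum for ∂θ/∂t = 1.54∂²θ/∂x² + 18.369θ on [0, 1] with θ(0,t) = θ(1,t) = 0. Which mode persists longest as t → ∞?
Eigenvalues: λₙ = 1.54n²π²/1² - 18.369.
First three modes:
  n=1: λ₁ = 1.54π² - 18.369 ≈ -3.17
  n=2: λ₂ = 6.16π² - 18.369 ≈ 42.428
  n=3: λ₃ = 13.86π² - 18.369 ≈ 118.424
Since 1.54π² ≈ 15.199 < 18.369, λ₁ < 0.
The n=1 mode grows fastest (−λₙ is largest for n=1) → dominates.
Asymptotic: θ ~ c₁ sin(πx/1) e^{3.17t} (exponential growth at rate −λ₁ ≈ 3.17).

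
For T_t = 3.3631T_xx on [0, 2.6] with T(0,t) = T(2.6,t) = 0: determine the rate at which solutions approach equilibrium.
Eigenvalues: λₙ = 3.3631n²π²/2.6².
First three modes:
  n=1: λ₁ = 3.3631π²/2.6² ≈ 4.91
  n=2: λ₂ = 13.4524π²/2.6² ≈ 19.641 (4× faster decay)
  n=3: λ₃ = 30.2679π²/2.6² ≈ 44.191 (9× faster decay)
As t → ∞, higher modes decay exponentially faster. The n=1 mode dominates: T ~ c₁ sin(πx/2.6) e^{-λ₁t}.
Decay rate: λ₁ = 3.3631π²/2.6² ≈ 4.91.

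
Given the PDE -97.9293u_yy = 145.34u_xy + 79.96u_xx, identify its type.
Rewriting in standard form: -79.96u_xx - 145.34u_xy - 97.9293u_yy = 0. The second-order coefficients are A = -79.96, B = -145.34, C = -97.9293. Since B² - 4AC = -10197.991712 < 0, this is an elliptic PDE.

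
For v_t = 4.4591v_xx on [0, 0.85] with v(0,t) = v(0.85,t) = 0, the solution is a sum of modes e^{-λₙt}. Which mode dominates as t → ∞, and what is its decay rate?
Eigenvalues: λₙ = 4.4591n²π²/0.85².
First three modes:
  n=1: λ₁ = 4.4591π²/0.85² ≈ 60.913
  n=2: λ₂ = 17.8364π²/0.85² ≈ 243.652 (4× faster decay)
  n=3: λ₃ = 40.1319π²/0.85² ≈ 548.216 (9× faster decay)
As t → ∞, higher modes decay exponentially faster. The n=1 mode dominates: v ~ c₁ sin(πx/0.85) e^{-λ₁t}.
Decay rate: λ₁ = 4.4591π²/0.85² ≈ 60.913.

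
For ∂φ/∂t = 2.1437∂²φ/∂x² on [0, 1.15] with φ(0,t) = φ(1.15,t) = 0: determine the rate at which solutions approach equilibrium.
Eigenvalues: λₙ = 2.1437n²π²/1.15².
First three modes:
  n=1: λ₁ = 2.1437π²/1.15² ≈ 15.998
  n=2: λ₂ = 8.5748π²/1.15² ≈ 63.992 (4× faster decay)
  n=3: λ₃ = 19.2933π²/1.15² ≈ 143.983 (9× faster decay)
As t → ∞, higher modes decay exponentially faster. The n=1 mode dominates: φ ~ c₁ sin(πx/1.15) e^{-λ₁t}.
Decay rate: λ₁ = 2.1437π²/1.15² ≈ 15.998.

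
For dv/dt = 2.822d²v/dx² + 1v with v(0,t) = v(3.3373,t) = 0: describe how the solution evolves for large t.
v → 0. Diffusion dominates reaction (r=1 < κπ²/L²≈2.5); solution decays.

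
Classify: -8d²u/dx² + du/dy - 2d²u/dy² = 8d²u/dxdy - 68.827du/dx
Rewriting in standard form: -8d²u/dx² - 8d²u/dxdy - 2d²u/dy² + 68.827du/dx + du/dy = 0. Parabolic (discriminant = 0).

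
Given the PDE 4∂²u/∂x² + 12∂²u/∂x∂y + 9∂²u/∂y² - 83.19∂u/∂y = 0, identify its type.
The second-order coefficients are A = 4, B = 12, C = 9. Since B² - 4AC = 0 = 0, this is a parabolic PDE.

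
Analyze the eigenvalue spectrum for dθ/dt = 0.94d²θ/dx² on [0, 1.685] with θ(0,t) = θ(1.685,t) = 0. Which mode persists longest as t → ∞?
Eigenvalues: λₙ = 0.94n²π²/1.685².
First three modes:
  n=1: λ₁ = 0.94π²/1.685² ≈ 3.268
  n=2: λ₂ = 3.76π²/1.685² ≈ 13.07 (4× faster decay)
  n=3: λ₃ = 8.46π²/1.685² ≈ 29.408 (9× faster decay)
As t → ∞, higher modes decay exponentially faster. The n=1 mode dominates: θ ~ c₁ sin(πx/1.685) e^{-λ₁t}.
Decay rate: λ₁ = 0.94π²/1.685² ≈ 3.268.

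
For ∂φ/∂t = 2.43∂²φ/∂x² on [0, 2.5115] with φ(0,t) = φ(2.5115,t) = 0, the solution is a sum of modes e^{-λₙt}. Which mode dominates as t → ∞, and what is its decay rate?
Eigenvalues: λₙ = 2.43n²π²/2.5115².
First three modes:
  n=1: λ₁ = 2.43π²/2.5115² ≈ 3.802
  n=2: λ₂ = 9.72π²/2.5115² ≈ 15.209 (4× faster decay)
  n=3: λ₃ = 21.87π²/2.5115² ≈ 34.22 (9× faster decay)
As t → ∞, higher modes decay exponentially faster. The n=1 mode dominates: φ ~ c₁ sin(πx/2.5115) e^{-λ₁t}.
Decay rate: λ₁ = 2.43π²/2.5115² ≈ 3.802.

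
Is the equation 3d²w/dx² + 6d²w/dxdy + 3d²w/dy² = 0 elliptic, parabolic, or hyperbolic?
Computing B² - 4AC with A = 3, B = 6, C = 3: discriminant = 0 (zero). Answer: parabolic.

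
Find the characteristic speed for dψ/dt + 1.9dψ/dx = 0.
Speed = 1.9. Information travels along x - 1.9t = const (rightward).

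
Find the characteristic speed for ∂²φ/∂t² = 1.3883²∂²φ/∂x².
Speed = 1.3883. Information travels along characteristics x = x₀ ± 1.3883t.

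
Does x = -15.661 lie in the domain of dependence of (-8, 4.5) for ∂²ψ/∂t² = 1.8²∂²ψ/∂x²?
Yes. The domain of dependence is [-16.1, 0.1], and -15.661 ∈ [-16.1, 0.1].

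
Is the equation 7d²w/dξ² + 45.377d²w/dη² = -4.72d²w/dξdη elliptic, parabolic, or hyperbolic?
Rewriting in standard form: 7d²w/dξ² + 4.72d²w/dξdη + 45.377d²w/dη² = 0. Computing B² - 4AC with A = 7, B = 4.72, C = 45.377: discriminant = -1248.2776 (negative). Answer: elliptic.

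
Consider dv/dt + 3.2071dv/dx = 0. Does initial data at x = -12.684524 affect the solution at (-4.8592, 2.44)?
Yes. The characteristic through (-4.8592, 2.44) passes through x = -12.684524.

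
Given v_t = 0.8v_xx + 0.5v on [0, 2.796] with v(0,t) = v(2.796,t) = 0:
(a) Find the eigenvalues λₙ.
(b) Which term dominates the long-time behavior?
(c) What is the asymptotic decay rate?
Eigenvalues: λₙ = 0.8n²π²/2.796² - 0.5.
First three modes:
  n=1: λ₁ = 0.8π²/2.796² - 0.5 ≈ 0.51
  n=2: λ₂ = 3.2π²/2.796² - 0.5 ≈ 3.54
  n=3: λ₃ = 7.2π²/2.796² - 0.5 ≈ 8.59
Since 0.8π²/2.796² ≈ 1.01 > 0.5, all λₙ > 0.
The n=1 mode decays slowest → dominates as t → ∞.
Asymptotic: v ~ c₁ sin(πx/2.796) e^{-λ₁t} with decay rate λ₁ ≈ 0.51.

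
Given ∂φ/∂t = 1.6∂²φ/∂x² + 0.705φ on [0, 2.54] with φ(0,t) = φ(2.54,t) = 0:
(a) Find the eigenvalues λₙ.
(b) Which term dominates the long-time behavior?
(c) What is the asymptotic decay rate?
Eigenvalues: λₙ = 1.6n²π²/2.54² - 0.705.
First three modes:
  n=1: λ₁ = 1.6π²/2.54² - 0.705 ≈ 1.743
  n=2: λ₂ = 6.4π²/2.54² - 0.705 ≈ 9.086
  n=3: λ₃ = 14.4π²/2.54² - 0.705 ≈ 21.324
Since 1.6π²/2.54² ≈ 2.448 > 0.705, all λₙ > 0.
The n=1 mode decays slowest → dominates as t → ∞.
Asymptotic: φ ~ c₁ sin(πx/2.54) e^{-λ₁t} with decay rate λ₁ ≈ 1.743.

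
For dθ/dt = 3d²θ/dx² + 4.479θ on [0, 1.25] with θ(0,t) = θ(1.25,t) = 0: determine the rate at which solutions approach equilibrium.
Eigenvalues: λₙ = 3n²π²/1.25² - 4.479.
First three modes:
  n=1: λ₁ = 3π²/1.25² - 4.479 ≈ 14.471
  n=2: λ₂ = 12π²/1.25² - 4.479 ≈ 71.32
  n=3: λ₃ = 27π²/1.25² - 4.479 ≈ 166.068
Since 3π²/1.25² ≈ 18.95 > 4.479, all λₙ > 0.
The n=1 mode decays slowest → dominates as t → ∞.
Asymptotic: θ ~ c₁ sin(πx/1.25) e^{-λ₁t} with decay rate λ₁ ≈ 14.471.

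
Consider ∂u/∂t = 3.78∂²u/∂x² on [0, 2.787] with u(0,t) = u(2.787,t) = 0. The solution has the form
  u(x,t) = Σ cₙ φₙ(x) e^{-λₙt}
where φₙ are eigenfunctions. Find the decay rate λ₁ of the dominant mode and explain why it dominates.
Eigenvalues: λₙ = 3.78n²π²/2.787².
First three modes:
  n=1: λ₁ = 3.78π²/2.787² ≈ 4.803
  n=2: λ₂ = 15.12π²/2.787² ≈ 19.212 (4× faster decay)
  n=3: λ₃ = 34.02π²/2.787² ≈ 43.227 (9× faster decay)
As t → ∞, higher modes decay exponentially faster. The n=1 mode dominates: u ~ c₁ sin(πx/2.787) e^{-λ₁t}.
Decay rate: λ₁ = 3.78π²/2.787² ≈ 4.803.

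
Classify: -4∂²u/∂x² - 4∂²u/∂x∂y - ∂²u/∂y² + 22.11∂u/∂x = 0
Parabolic (discriminant = 0).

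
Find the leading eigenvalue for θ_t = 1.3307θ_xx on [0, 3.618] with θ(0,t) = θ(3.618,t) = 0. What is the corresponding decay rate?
Eigenvalues: λₙ = 1.3307n²π²/3.618².
First three modes:
  n=1: λ₁ = 1.3307π²/3.618² ≈ 1.003
  n=2: λ₂ = 5.3228π²/3.618² ≈ 4.013 (4× faster decay)
  n=3: λ₃ = 11.9763π²/3.618² ≈ 9.03 (9× faster decay)
As t → ∞, higher modes decay exponentially faster. The n=1 mode dominates: θ ~ c₁ sin(πx/3.618) e^{-λ₁t}.
Decay rate: λ₁ = 1.3307π²/3.618² ≈ 1.003.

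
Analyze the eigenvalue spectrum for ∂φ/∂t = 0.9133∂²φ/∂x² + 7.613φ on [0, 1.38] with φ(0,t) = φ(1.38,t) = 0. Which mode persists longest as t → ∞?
Eigenvalues: λₙ = 0.9133n²π²/1.38² - 7.613.
First three modes:
  n=1: λ₁ = 0.9133π²/1.38² - 7.613 ≈ -2.88
  n=2: λ₂ = 3.6532π²/1.38² - 7.613 ≈ 11.32
  n=3: λ₃ = 8.2197π²/1.38² - 7.613 ≈ 34.986
Since 0.9133π²/1.38² ≈ 4.733 < 7.613, λ₁ < 0.
The n=1 mode grows fastest (−λₙ is largest for n=1) → dominates.
Asymptotic: φ ~ c₁ sin(πx/1.38) e^{2.88t} (exponential growth at rate −λ₁ ≈ 2.88).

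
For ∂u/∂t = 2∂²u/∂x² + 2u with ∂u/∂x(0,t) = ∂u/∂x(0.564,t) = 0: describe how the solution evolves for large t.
u grows unboundedly. With Neumann BCs the constant mode has diffusion eigenvalue 0, so any r > 0 makes it grow like e^(2t); solution grows exponentially.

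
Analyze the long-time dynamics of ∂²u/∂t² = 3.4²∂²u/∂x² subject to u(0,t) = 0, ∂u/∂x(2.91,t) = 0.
Long-time behavior: u oscillates (no decay). Energy is conserved; the solution oscillates indefinitely as standing waves.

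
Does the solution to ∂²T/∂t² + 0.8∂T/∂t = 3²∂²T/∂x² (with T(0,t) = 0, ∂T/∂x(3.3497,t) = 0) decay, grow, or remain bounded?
T → 0. Damping (γ=0.8) dissipates energy; oscillations decay exponentially.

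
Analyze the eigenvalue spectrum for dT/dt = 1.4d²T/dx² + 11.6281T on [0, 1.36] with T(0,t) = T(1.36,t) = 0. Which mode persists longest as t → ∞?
Eigenvalues: λₙ = 1.4n²π²/1.36² - 11.6281.
First three modes:
  n=1: λ₁ = 1.4π²/1.36² - 11.6281 ≈ -4.158
  n=2: λ₂ = 5.6π²/1.36² - 11.6281 ≈ 18.254
  n=3: λ₃ = 12.6π²/1.36² - 11.6281 ≈ 55.606
Since 1.4π²/1.36² ≈ 7.471 < 11.6281, λ₁ < 0.
The n=1 mode grows fastest (−λₙ is largest for n=1) → dominates.
Asymptotic: T ~ c₁ sin(πx/1.36) e^{4.158t} (exponential growth at rate −λ₁ ≈ 4.158).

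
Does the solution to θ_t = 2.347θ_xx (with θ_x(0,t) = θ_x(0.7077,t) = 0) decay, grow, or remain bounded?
θ → constant (steady state). Heat is conserved (no flux at boundaries); solution approaches the spatial average.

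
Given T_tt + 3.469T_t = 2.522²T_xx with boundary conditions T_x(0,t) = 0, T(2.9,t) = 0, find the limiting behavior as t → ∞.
T → 0. Damping (γ=3.469) dissipates energy; oscillations decay exponentially.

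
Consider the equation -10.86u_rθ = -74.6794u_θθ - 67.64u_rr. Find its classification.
Rewriting in standard form: 67.64u_rr - 10.86u_rθ + 74.6794u_θθ = 0. Elliptic. (A = 67.64, B = -10.86, C = 74.6794 gives B² - 4AC = -20087.318864.)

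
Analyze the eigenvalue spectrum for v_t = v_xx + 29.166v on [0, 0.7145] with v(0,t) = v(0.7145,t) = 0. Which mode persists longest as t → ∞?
Eigenvalues: λₙ = n²π²/0.7145² - 29.166.
First three modes:
  n=1: λ₁ = π²/0.7145² - 29.166 ≈ -9.833
  n=2: λ₂ = 4π²/0.7145² - 29.166 ≈ 48.165
  n=3: λ₃ = 9π²/0.7145² - 29.166 ≈ 144.829
Since π²/0.7145² ≈ 19.333 < 29.166, λ₁ < 0.
The n=1 mode grows fastest (−λₙ is largest for n=1) → dominates.
Asymptotic: v ~ c₁ sin(πx/0.7145) e^{9.833t} (exponential growth at rate −λ₁ ≈ 9.833).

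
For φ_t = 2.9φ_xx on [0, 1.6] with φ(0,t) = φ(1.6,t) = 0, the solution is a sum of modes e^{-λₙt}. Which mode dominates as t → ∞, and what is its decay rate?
Eigenvalues: λₙ = 2.9n²π²/1.6².
First three modes:
  n=1: λ₁ = 2.9π²/1.6² ≈ 11.18
  n=2: λ₂ = 11.6π²/1.6² ≈ 44.722 (4× faster decay)
  n=3: λ₃ = 26.1π²/1.6² ≈ 100.624 (9× faster decay)
As t → ∞, higher modes decay exponentially faster. The n=1 mode dominates: φ ~ c₁ sin(πx/1.6) e^{-λ₁t}.
Decay rate: λ₁ = 2.9π²/1.6² ≈ 11.18.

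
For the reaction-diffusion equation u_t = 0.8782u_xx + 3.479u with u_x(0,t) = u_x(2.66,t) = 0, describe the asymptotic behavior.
u grows unboundedly. With Neumann BCs the constant mode has diffusion eigenvalue 0, so any r > 0 makes it grow like e^(3.479t); solution grows exponentially.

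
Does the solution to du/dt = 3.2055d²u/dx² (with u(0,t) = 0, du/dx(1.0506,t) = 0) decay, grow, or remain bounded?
u → 0. Heat escapes through the Dirichlet boundary.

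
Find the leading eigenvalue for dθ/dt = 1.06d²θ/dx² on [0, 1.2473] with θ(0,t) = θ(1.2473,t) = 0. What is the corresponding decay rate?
Eigenvalues: λₙ = 1.06n²π²/1.2473².
First three modes:
  n=1: λ₁ = 1.06π²/1.2473² ≈ 6.725
  n=2: λ₂ = 4.24π²/1.2473² ≈ 26.898 (4× faster decay)
  n=3: λ₃ = 9.54π²/1.2473² ≈ 60.521 (9× faster decay)
As t → ∞, higher modes decay exponentially faster. The n=1 mode dominates: θ ~ c₁ sin(πx/1.2473) e^{-λ₁t}.
Decay rate: λ₁ = 1.06π²/1.2473² ≈ 6.725.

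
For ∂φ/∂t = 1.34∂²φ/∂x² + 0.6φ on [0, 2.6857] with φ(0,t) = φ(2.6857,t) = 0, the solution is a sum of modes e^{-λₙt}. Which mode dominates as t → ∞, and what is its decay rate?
Eigenvalues: λₙ = 1.34n²π²/2.6857² - 0.6.
First three modes:
  n=1: λ₁ = 1.34π²/2.6857² - 0.6 ≈ 1.234
  n=2: λ₂ = 5.36π²/2.6857² - 0.6 ≈ 6.734
  n=3: λ₃ = 12.06π²/2.6857² - 0.6 ≈ 15.902
Since 1.34π²/2.6857² ≈ 1.834 > 0.6, all λₙ > 0.
The n=1 mode decays slowest → dominates as t → ∞.
Asymptotic: φ ~ c₁ sin(πx/2.6857) e^{-λ₁t} with decay rate λ₁ ≈ 1.234.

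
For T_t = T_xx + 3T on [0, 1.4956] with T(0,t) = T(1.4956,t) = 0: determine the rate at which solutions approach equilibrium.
Eigenvalues: λₙ = n²π²/1.4956² - 3.
First three modes:
  n=1: λ₁ = π²/1.4956² - 3 ≈ 1.412
  n=2: λ₂ = 4π²/1.4956² - 3 ≈ 14.649
  n=3: λ₃ = 9π²/1.4956² - 3 ≈ 36.711
Since π²/1.4956² ≈ 4.412 > 3, all λₙ > 0.
The n=1 mode decays slowest → dominates as t → ∞.
Asymptotic: T ~ c₁ sin(πx/1.4956) e^{-λ₁t} with decay rate λ₁ ≈ 1.412.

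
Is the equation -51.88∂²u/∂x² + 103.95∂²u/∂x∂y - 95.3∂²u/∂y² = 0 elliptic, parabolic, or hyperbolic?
Computing B² - 4AC with A = -51.88, B = 103.95, C = -95.3: discriminant = -8971.0535 (negative). Answer: elliptic.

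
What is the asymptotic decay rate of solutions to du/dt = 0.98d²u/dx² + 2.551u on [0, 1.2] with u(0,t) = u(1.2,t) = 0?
Eigenvalues: λₙ = 0.98n²π²/1.2² - 2.551.
First three modes:
  n=1: λ₁ = 0.98π²/1.2² - 2.551 ≈ 4.166
  n=2: λ₂ = 3.92π²/1.2² - 2.551 ≈ 24.316
  n=3: λ₃ = 8.82π²/1.2² - 2.551 ≈ 57.9
Since 0.98π²/1.2² ≈ 6.717 > 2.551, all λₙ > 0.
The n=1 mode decays slowest → dominates as t → ∞.
Asymptotic: u ~ c₁ sin(πx/1.2) e^{-λ₁t} with decay rate λ₁ ≈ 4.166.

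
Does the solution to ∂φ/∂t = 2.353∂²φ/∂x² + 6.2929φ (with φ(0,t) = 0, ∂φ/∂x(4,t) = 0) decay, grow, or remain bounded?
φ grows unboundedly. Reaction dominates diffusion (r=6.2929 > κπ²/(4L²)≈0.36); solution grows exponentially.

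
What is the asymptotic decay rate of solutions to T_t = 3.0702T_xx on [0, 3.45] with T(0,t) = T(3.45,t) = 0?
Eigenvalues: λₙ = 3.0702n²π²/3.45².
First three modes:
  n=1: λ₁ = 3.0702π²/3.45² ≈ 2.546
  n=2: λ₂ = 12.2808π²/3.45² ≈ 10.183 (4× faster decay)
  n=3: λ₃ = 27.6318π²/3.45² ≈ 22.912 (9× faster decay)
As t → ∞, higher modes decay exponentially faster. The n=1 mode dominates: T ~ c₁ sin(πx/3.45) e^{-λ₁t}.
Decay rate: λ₁ = 3.0702π²/3.45² ≈ 2.546.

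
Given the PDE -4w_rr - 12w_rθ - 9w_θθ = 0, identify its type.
The second-order coefficients are A = -4, B = -12, C = -9. Since B² - 4AC = 0 = 0, this is a parabolic PDE.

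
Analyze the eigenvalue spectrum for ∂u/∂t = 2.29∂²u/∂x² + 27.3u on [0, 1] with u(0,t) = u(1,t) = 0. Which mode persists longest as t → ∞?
Eigenvalues: λₙ = 2.29n²π²/1² - 27.3.
First three modes:
  n=1: λ₁ = 2.29π² - 27.3 ≈ -4.699
  n=2: λ₂ = 9.16π² - 27.3 ≈ 63.106
  n=3: λ₃ = 20.61π² - 27.3 ≈ 176.113
Since 2.29π² ≈ 22.601 < 27.3, λ₁ < 0.
The n=1 mode grows fastest (−λₙ is largest for n=1) → dominates.
Asymptotic: u ~ c₁ sin(πx/1) e^{4.699t} (exponential growth at rate −λ₁ ≈ 4.699).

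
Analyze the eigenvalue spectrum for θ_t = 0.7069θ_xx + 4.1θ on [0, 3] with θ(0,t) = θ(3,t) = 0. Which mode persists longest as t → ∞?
Eigenvalues: λₙ = 0.7069n²π²/3² - 4.1.
First three modes:
  n=1: λ₁ = 0.7069π²/3² - 4.1 ≈ -3.325
  n=2: λ₂ = 2.8276π²/3² - 4.1 ≈ -0.999
  n=3: λ₃ = 6.3621π²/3² - 4.1 ≈ 2.877
Since 0.7069π²/3² ≈ 0.775 < 4.1, λ₁ < 0.
The n=1 mode grows fastest (−λₙ is largest for n=1) → dominates.
Asymptotic: θ ~ c₁ sin(πx/3) e^{3.325t} (exponential growth at rate −λ₁ ≈ 3.325).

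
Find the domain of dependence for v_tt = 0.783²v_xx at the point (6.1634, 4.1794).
Domain of dependence: [2.8909298, 9.4358702]. Signals travel at speed 0.783, so data within |x - 6.1634| ≤ 0.783·4.1794 = 3.2724702 can reach the point.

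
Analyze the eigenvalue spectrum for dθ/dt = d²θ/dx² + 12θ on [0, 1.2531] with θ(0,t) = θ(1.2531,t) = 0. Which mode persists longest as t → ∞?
Eigenvalues: λₙ = n²π²/1.2531² - 12.
First three modes:
  n=1: λ₁ = π²/1.2531² - 12 ≈ -5.715
  n=2: λ₂ = 4π²/1.2531² - 12 ≈ 13.141
  n=3: λ₃ = 9π²/1.2531² - 12 ≈ 44.568
Since π²/1.2531² ≈ 6.285 < 12, λ₁ < 0.
The n=1 mode grows fastest (−λₙ is largest for n=1) → dominates.
Asymptotic: θ ~ c₁ sin(πx/1.2531) e^{5.715t} (exponential growth at rate −λ₁ ≈ 5.715).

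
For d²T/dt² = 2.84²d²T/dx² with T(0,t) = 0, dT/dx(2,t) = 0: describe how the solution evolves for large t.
T oscillates (no decay). Energy is conserved; the solution oscillates indefinitely as standing waves.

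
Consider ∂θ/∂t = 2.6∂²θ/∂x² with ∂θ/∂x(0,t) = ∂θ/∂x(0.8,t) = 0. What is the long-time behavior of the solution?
As t → ∞, θ → constant (steady state). Heat is conserved (no flux at boundaries); solution approaches the spatial average.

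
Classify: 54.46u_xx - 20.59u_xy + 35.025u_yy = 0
Elliptic (discriminant = -7205.8979).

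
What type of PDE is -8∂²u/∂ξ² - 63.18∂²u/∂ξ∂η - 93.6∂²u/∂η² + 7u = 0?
With A = -8, B = -63.18, C = -93.6, the discriminant is 996.5124. This is a hyperbolic PDE.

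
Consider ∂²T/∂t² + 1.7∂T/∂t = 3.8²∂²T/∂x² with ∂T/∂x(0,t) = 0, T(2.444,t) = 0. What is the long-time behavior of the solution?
As t → ∞, T → 0. Damping (γ=1.7) dissipates energy; oscillations decay exponentially.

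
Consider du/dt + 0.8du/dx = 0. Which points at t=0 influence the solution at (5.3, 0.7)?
A single point: x = 4.74. The characteristic through (5.3, 0.7) is x - 0.8t = const, so x = 5.3 - 0.8·0.7 = 4.74.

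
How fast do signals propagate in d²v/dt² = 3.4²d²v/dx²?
Speed = 3.4. Information travels along characteristics x = x₀ ± 3.4t.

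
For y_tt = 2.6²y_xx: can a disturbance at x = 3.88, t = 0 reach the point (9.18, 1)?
No. The domain of dependence is [6.58, 11.78], and 3.88 is outside this interval.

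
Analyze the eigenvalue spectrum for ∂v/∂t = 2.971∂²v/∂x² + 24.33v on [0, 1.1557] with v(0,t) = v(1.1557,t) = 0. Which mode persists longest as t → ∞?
Eigenvalues: λₙ = 2.971n²π²/1.1557² - 24.33.
First three modes:
  n=1: λ₁ = 2.971π²/1.1557² - 24.33 ≈ -2.376
  n=2: λ₂ = 11.884π²/1.1557² - 24.33 ≈ 63.486
  n=3: λ₃ = 26.739π²/1.1557² - 24.33 ≈ 173.255
Since 2.971π²/1.1557² ≈ 21.954 < 24.33, λ₁ < 0.
The n=1 mode grows fastest (−λₙ is largest for n=1) → dominates.
Asymptotic: v ~ c₁ sin(πx/1.1557) e^{2.376t} (exponential growth at rate −λ₁ ≈ 2.376).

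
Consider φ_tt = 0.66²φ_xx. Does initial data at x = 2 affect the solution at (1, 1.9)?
Yes. The domain of dependence is [-0.254, 2.254], and 2 ∈ [-0.254, 2.254].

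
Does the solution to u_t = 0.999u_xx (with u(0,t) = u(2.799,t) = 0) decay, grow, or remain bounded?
u → 0. Heat diffuses out through both boundaries.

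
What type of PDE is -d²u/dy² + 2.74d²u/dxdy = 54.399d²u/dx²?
Rewriting in standard form: -54.399d²u/dx² + 2.74d²u/dxdy - d²u/dy² = 0. With A = -54.399, B = 2.74, C = -1, the discriminant is -210.0884. This is an elliptic PDE.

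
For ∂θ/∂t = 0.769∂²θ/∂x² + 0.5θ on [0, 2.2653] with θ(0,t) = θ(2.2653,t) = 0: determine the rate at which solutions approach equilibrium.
Eigenvalues: λₙ = 0.769n²π²/2.2653² - 0.5.
First three modes:
  n=1: λ₁ = 0.769π²/2.2653² - 0.5 ≈ 0.979
  n=2: λ₂ = 3.076π²/2.2653² - 0.5 ≈ 5.416
  n=3: λ₃ = 6.921π²/2.2653² - 0.5 ≈ 12.811
Since 0.769π²/2.2653² ≈ 1.479 > 0.5, all λₙ > 0.
The n=1 mode decays slowest → dominates as t → ∞.
Asymptotic: θ ~ c₁ sin(πx/2.2653) e^{-λ₁t} with decay rate λ₁ ≈ 0.979.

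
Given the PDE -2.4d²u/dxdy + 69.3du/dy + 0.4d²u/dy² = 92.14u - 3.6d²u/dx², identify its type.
Rewriting in standard form: 3.6d²u/dx² - 2.4d²u/dxdy + 0.4d²u/dy² + 69.3du/dy - 92.14u = 0. The second-order coefficients are A = 3.6, B = -2.4, C = 0.4. Since B² - 4AC = 0 = 0, this is a parabolic PDE.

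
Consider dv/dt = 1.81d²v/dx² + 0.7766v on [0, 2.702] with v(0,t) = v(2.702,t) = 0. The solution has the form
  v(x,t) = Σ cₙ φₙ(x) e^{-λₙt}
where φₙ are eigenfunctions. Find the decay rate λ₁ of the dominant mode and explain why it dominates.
Eigenvalues: λₙ = 1.81n²π²/2.702² - 0.7766.
First three modes:
  n=1: λ₁ = 1.81π²/2.702² - 0.7766 ≈ 1.67
  n=2: λ₂ = 7.24π²/2.702² - 0.7766 ≈ 9.011
  n=3: λ₃ = 16.29π²/2.702² - 0.7766 ≈ 21.245
Since 1.81π²/2.702² ≈ 2.447 > 0.7766, all λₙ > 0.
The n=1 mode decays slowest → dominates as t → ∞.
Asymptotic: v ~ c₁ sin(πx/2.702) e^{-λ₁t} with decay rate λ₁ ≈ 1.67.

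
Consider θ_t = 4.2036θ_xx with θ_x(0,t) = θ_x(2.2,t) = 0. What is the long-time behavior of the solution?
As t → ∞, θ → constant (steady state). Heat is conserved (no flux at boundaries); solution approaches the spatial average.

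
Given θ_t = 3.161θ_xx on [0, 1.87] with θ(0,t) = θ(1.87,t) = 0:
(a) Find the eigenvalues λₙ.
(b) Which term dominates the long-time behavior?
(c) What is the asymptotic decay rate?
Eigenvalues: λₙ = 3.161n²π²/1.87².
First three modes:
  n=1: λ₁ = 3.161π²/1.87² ≈ 8.922
  n=2: λ₂ = 12.644π²/1.87² ≈ 35.686 (4× faster decay)
  n=3: λ₃ = 28.449π²/1.87² ≈ 80.294 (9× faster decay)
As t → ∞, higher modes decay exponentially faster. The n=1 mode dominates: θ ~ c₁ sin(πx/1.87) e^{-λ₁t}.
Decay rate: λ₁ = 3.161π²/1.87² ≈ 8.922.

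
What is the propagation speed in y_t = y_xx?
Infinite. The heat equation is parabolic, not hyperbolic, so disturbances propagate instantly.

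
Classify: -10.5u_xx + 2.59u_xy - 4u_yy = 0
Elliptic (discriminant = -161.2919).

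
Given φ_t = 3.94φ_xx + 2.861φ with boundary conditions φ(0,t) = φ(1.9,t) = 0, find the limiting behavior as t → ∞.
φ → 0. Diffusion dominates reaction (r=2.861 < κπ²/L²≈10.77); solution decays.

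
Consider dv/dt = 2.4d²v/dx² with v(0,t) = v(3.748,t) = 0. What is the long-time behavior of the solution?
As t → ∞, v → 0. Heat diffuses out through both boundaries.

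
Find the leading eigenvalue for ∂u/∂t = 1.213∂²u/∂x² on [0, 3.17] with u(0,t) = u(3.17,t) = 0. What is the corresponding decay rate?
Eigenvalues: λₙ = 1.213n²π²/3.17².
First three modes:
  n=1: λ₁ = 1.213π²/3.17² ≈ 1.191
  n=2: λ₂ = 4.852π²/3.17² ≈ 4.765 (4× faster decay)
  n=3: λ₃ = 10.917π²/3.17² ≈ 10.722 (9× faster decay)
As t → ∞, higher modes decay exponentially faster. The n=1 mode dominates: u ~ c₁ sin(πx/3.17) e^{-λ₁t}.
Decay rate: λ₁ = 1.213π²/3.17² ≈ 1.191.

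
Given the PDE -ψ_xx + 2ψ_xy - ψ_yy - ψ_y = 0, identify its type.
The second-order coefficients are A = -1, B = 2, C = -1. Since B² - 4AC = 0 = 0, this is a parabolic PDE.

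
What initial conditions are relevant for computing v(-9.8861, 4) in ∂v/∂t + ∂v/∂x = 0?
A single point: x = -13.8861. The characteristic through (-9.8861, 4) is x - 1t = const, so x = -9.8861 - 1·4 = -13.8861.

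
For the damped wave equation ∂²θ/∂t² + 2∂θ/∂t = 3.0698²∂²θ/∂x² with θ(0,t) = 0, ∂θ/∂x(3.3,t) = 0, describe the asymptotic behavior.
θ → 0. Damping (γ=2) dissipates energy; oscillations decay exponentially.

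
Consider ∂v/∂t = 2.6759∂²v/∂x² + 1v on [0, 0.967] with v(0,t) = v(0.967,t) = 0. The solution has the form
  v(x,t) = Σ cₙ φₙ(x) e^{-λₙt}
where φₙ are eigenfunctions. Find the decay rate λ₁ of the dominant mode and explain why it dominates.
Eigenvalues: λₙ = 2.6759n²π²/0.967² - 1.
First three modes:
  n=1: λ₁ = 2.6759π²/0.967² - 1 ≈ 27.243
  n=2: λ₂ = 10.7036π²/0.967² - 1 ≈ 111.974
  n=3: λ₃ = 24.0831π²/0.967² - 1 ≈ 253.19
Since 2.6759π²/0.967² ≈ 28.243 > 1, all λₙ > 0.
The n=1 mode decays slowest → dominates as t → ∞.
Asymptotic: v ~ c₁ sin(πx/0.967) e^{-λ₁t} with decay rate λ₁ ≈ 27.243.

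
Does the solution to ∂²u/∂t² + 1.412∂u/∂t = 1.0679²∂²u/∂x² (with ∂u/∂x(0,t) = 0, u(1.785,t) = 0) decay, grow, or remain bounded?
u → 0. Damping (γ=1.412) dissipates energy; oscillations decay exponentially.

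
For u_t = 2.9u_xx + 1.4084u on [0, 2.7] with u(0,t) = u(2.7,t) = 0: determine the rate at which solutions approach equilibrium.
Eigenvalues: λₙ = 2.9n²π²/2.7² - 1.4084.
First three modes:
  n=1: λ₁ = 2.9π²/2.7² - 1.4084 ≈ 2.518
  n=2: λ₂ = 11.6π²/2.7² - 1.4084 ≈ 14.296
  n=3: λ₃ = 26.1π²/2.7² - 1.4084 ≈ 33.927
Since 2.9π²/2.7² ≈ 3.926 > 1.4084, all λₙ > 0.
The n=1 mode decays slowest → dominates as t → ∞.
Asymptotic: u ~ c₁ sin(πx/2.7) e^{-λ₁t} with decay rate λ₁ ≈ 2.518.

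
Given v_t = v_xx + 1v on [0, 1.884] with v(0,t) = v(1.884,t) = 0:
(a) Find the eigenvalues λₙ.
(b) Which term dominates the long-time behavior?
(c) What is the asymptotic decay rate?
Eigenvalues: λₙ = n²π²/1.884² - 1.
First three modes:
  n=1: λ₁ = π²/1.884² - 1 ≈ 1.781
  n=2: λ₂ = 4π²/1.884² - 1 ≈ 10.122
  n=3: λ₃ = 9π²/1.884² - 1 ≈ 24.025
Since π²/1.884² ≈ 2.781 > 1, all λₙ > 0.
The n=1 mode decays slowest → dominates as t → ∞.
Asymptotic: v ~ c₁ sin(πx/1.884) e^{-λ₁t} with decay rate λ₁ ≈ 1.781.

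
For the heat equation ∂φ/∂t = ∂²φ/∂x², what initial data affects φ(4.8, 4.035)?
The entire real line. The heat equation has infinite propagation speed: any initial disturbance instantly affects all points (though exponentially small far away).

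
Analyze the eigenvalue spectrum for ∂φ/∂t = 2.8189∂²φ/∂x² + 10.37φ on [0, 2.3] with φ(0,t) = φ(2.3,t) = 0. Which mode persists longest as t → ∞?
Eigenvalues: λₙ = 2.8189n²π²/2.3² - 10.37.
First three modes:
  n=1: λ₁ = 2.8189π²/2.3² - 10.37 ≈ -5.111
  n=2: λ₂ = 11.2756π²/2.3² - 10.37 ≈ 10.667
  n=3: λ₃ = 25.3701π²/2.3² - 10.37 ≈ 36.963
Since 2.8189π²/2.3² ≈ 5.259 < 10.37, λ₁ < 0.
The n=1 mode grows fastest (−λₙ is largest for n=1) → dominates.
Asymptotic: φ ~ c₁ sin(πx/2.3) e^{5.111t} (exponential growth at rate −λ₁ ≈ 5.111).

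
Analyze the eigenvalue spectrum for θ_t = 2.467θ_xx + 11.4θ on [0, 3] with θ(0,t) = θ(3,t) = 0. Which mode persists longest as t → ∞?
Eigenvalues: λₙ = 2.467n²π²/3² - 11.4.
First three modes:
  n=1: λ₁ = 2.467π²/3² - 11.4 ≈ -8.695
  n=2: λ₂ = 9.868π²/3² - 11.4 ≈ -0.579
  n=3: λ₃ = 22.203π²/3² - 11.4 ≈ 12.948
Since 2.467π²/3² ≈ 2.705 < 11.4, λ₁ < 0.
The n=1 mode grows fastest (−λₙ is largest for n=1) → dominates.
Asymptotic: θ ~ c₁ sin(πx/3) e^{8.695t} (exponential growth at rate −λ₁ ≈ 8.695).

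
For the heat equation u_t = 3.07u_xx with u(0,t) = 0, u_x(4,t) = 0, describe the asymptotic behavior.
u → 0. Heat escapes through the Dirichlet boundary.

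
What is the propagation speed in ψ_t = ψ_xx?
Infinite. The heat equation is parabolic, not hyperbolic, so disturbances propagate instantly.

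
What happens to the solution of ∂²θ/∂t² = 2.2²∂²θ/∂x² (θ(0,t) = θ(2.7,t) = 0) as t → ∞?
θ oscillates (no decay). Energy is conserved; the solution oscillates indefinitely as standing waves.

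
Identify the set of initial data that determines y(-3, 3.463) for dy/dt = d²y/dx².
The entire real line. The heat equation has infinite propagation speed: any initial disturbance instantly affects all points (though exponentially small far away).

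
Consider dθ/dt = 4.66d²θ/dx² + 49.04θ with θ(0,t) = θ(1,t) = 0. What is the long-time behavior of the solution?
As t → ∞, θ grows unboundedly. Reaction dominates diffusion (r=49.04 > κπ²/L²≈45.99); solution grows exponentially.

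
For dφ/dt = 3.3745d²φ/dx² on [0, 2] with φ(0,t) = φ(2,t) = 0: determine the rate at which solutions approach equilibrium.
Eigenvalues: λₙ = 3.3745n²π²/2².
First three modes:
  n=1: λ₁ = 3.3745π²/2² ≈ 8.326
  n=2: λ₂ = 13.498π²/2² ≈ 33.305 (4× faster decay)
  n=3: λ₃ = 30.3705π²/2² ≈ 74.936 (9× faster decay)
As t → ∞, higher modes decay exponentially faster. The n=1 mode dominates: φ ~ c₁ sin(πx/2) e^{-λ₁t}.
Decay rate: λ₁ = 3.3745π²/2² ≈ 8.326.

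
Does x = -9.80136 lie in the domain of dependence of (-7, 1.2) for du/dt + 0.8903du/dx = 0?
No. Only data at x = -8.06836 affects (-7, 1.2). Advection has one-way propagation along characteristics.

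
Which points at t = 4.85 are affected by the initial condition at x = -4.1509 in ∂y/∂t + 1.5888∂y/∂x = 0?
At x = 3.55478. The characteristic carries data from (-4.1509, 0) to (3.55478, 4.85).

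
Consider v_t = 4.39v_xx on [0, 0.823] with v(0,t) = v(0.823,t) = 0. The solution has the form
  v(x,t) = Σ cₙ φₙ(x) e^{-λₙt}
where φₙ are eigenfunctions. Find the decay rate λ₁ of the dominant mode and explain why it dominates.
Eigenvalues: λₙ = 4.39n²π²/0.823².
First three modes:
  n=1: λ₁ = 4.39π²/0.823² ≈ 63.968
  n=2: λ₂ = 17.56π²/0.823² ≈ 255.873 (4× faster decay)
  n=3: λ₃ = 39.51π²/0.823² ≈ 575.714 (9× faster decay)
As t → ∞, higher modes decay exponentially faster. The n=1 mode dominates: v ~ c₁ sin(πx/0.823) e^{-λ₁t}.
Decay rate: λ₁ = 4.39π²/0.823² ≈ 63.968.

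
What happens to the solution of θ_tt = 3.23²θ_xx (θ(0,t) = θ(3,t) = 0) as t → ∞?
θ oscillates (no decay). Energy is conserved; the solution oscillates indefinitely as standing waves.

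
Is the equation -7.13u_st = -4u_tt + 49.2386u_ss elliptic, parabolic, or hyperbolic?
Rewriting in standard form: -49.2386u_ss - 7.13u_st + 4u_tt = 0. Computing B² - 4AC with A = -49.2386, B = -7.13, C = 4: discriminant = 838.6545 (positive). Answer: hyperbolic.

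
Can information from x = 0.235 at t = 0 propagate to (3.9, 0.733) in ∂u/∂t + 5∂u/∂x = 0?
Yes. The characteristic through (3.9, 0.733) passes through x = 0.235.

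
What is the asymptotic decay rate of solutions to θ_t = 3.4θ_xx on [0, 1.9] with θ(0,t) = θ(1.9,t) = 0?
Eigenvalues: λₙ = 3.4n²π²/1.9².
First three modes:
  n=1: λ₁ = 3.4π²/1.9² ≈ 9.295
  n=2: λ₂ = 13.6π²/1.9² ≈ 37.182 (4× faster decay)
  n=3: λ₃ = 30.6π²/1.9² ≈ 83.659 (9× faster decay)
As t → ∞, higher modes decay exponentially faster. The n=1 mode dominates: θ ~ c₁ sin(πx/1.9) e^{-λ₁t}.
Decay rate: λ₁ = 3.4π²/1.9² ≈ 9.295.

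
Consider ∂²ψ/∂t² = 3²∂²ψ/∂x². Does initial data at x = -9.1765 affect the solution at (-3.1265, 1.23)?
No. The domain of dependence is [-6.8165, 0.5635], and -9.1765 is outside this interval.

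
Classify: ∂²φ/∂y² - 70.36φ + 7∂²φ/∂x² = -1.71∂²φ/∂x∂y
Rewriting in standard form: 7∂²φ/∂x² + 1.71∂²φ/∂x∂y + ∂²φ/∂y² - 70.36φ = 0. Elliptic (discriminant = -25.0759).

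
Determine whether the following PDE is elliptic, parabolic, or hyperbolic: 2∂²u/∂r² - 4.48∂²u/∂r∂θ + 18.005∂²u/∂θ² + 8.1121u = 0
Coefficients: A = 2, B = -4.48, C = 18.005. B² - 4AC = -123.9696, which is negative, so the equation is elliptic.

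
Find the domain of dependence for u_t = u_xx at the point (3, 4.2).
The entire real line. The heat equation has infinite propagation speed: any initial disturbance instantly affects all points (though exponentially small far away).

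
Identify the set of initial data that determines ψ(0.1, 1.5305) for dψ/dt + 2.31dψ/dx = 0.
A single point: x = -3.435455. The characteristic through (0.1, 1.5305) is x - 2.31t = const, so x = 0.1 - 2.31·1.5305 = -3.435455.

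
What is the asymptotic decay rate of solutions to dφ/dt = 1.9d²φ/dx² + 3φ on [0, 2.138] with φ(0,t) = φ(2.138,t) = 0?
Eigenvalues: λₙ = 1.9n²π²/2.138² - 3.
First three modes:
  n=1: λ₁ = 1.9π²/2.138² - 3 ≈ 1.102
  n=2: λ₂ = 7.6π²/2.138² - 3 ≈ 13.41
  n=3: λ₃ = 17.1π²/2.138² - 3 ≈ 33.922
Since 1.9π²/2.138² ≈ 4.102 > 3, all λₙ > 0.
The n=1 mode decays slowest → dominates as t → ∞.
Asymptotic: φ ~ c₁ sin(πx/2.138) e^{-λ₁t} with decay rate λ₁ ≈ 1.102.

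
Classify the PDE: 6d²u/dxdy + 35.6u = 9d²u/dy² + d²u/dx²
Rewriting in standard form: -d²u/dx² + 6d²u/dxdy - 9d²u/dy² + 35.6u = 0. A = -1, B = 6, C = -9. Discriminant B² - 4AC = 0. Since 0 = 0, parabolic.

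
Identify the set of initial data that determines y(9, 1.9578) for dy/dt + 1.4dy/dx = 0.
A single point: x = 6.25908. The characteristic through (9, 1.9578) is x - 1.4t = const, so x = 9 - 1.4·1.9578 = 6.25908.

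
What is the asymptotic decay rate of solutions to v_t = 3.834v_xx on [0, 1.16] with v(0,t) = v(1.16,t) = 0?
Eigenvalues: λₙ = 3.834n²π²/1.16².
First three modes:
  n=1: λ₁ = 3.834π²/1.16² ≈ 28.121
  n=2: λ₂ = 15.336π²/1.16² ≈ 112.485 (4× faster decay)
  n=3: λ₃ = 34.506π²/1.16² ≈ 253.092 (9× faster decay)
As t → ∞, higher modes decay exponentially faster. The n=1 mode dominates: v ~ c₁ sin(πx/1.16) e^{-λ₁t}.
Decay rate: λ₁ = 3.834π²/1.16² ≈ 28.121.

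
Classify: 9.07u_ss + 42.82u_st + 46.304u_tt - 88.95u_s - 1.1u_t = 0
Hyperbolic (discriminant = 153.64328).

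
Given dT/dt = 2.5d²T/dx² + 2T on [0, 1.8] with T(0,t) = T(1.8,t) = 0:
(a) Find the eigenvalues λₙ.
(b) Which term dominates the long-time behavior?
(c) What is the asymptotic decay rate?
Eigenvalues: λₙ = 2.5n²π²/1.8² - 2.
First three modes:
  n=1: λ₁ = 2.5π²/1.8² - 2 ≈ 5.615
  n=2: λ₂ = 10π²/1.8² - 2 ≈ 28.462
  n=3: λ₃ = 22.5π²/1.8² - 2 ≈ 66.539
Since 2.5π²/1.8² ≈ 7.615 > 2, all λₙ > 0.
The n=1 mode decays slowest → dominates as t → ∞.
Asymptotic: T ~ c₁ sin(πx/1.8) e^{-λ₁t} with decay rate λ₁ ≈ 5.615.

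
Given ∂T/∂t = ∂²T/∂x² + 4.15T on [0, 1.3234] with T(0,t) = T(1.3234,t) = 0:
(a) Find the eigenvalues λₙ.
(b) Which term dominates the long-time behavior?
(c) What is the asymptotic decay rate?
Eigenvalues: λₙ = n²π²/1.3234² - 4.15.
First three modes:
  n=1: λ₁ = π²/1.3234² - 4.15 ≈ 1.485
  n=2: λ₂ = 4π²/1.3234² - 4.15 ≈ 18.391
  n=3: λ₃ = 9π²/1.3234² - 4.15 ≈ 46.568
Since π²/1.3234² ≈ 5.635 > 4.15, all λₙ > 0.
The n=1 mode decays slowest → dominates as t → ∞.
Asymptotic: T ~ c₁ sin(πx/1.3234) e^{-λ₁t} with decay rate λ₁ ≈ 1.485.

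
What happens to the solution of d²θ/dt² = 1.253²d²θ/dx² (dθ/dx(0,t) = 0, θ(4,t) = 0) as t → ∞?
θ oscillates (no decay). Energy is conserved; the solution oscillates indefinitely as standing waves.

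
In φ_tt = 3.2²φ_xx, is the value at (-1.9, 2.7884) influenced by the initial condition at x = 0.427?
Yes. The domain of dependence is [-10.82288, 7.02288], and 0.427 ∈ [-10.82288, 7.02288].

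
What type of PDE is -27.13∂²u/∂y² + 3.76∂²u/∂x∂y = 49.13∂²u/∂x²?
Rewriting in standard form: -49.13∂²u/∂x² + 3.76∂²u/∂x∂y - 27.13∂²u/∂y² = 0. With A = -49.13, B = 3.76, C = -27.13, the discriminant is -5317.45. This is an elliptic PDE.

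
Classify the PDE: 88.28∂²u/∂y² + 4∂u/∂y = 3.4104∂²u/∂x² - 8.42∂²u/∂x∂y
Rewriting in standard form: -3.4104∂²u/∂x² + 8.42∂²u/∂x∂y + 88.28∂²u/∂y² + 4∂u/∂y = 0. A = -3.4104, B = 8.42, C = 88.28. Discriminant B² - 4AC = 1275.176848. Since 1275.176848 > 0, hyperbolic.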